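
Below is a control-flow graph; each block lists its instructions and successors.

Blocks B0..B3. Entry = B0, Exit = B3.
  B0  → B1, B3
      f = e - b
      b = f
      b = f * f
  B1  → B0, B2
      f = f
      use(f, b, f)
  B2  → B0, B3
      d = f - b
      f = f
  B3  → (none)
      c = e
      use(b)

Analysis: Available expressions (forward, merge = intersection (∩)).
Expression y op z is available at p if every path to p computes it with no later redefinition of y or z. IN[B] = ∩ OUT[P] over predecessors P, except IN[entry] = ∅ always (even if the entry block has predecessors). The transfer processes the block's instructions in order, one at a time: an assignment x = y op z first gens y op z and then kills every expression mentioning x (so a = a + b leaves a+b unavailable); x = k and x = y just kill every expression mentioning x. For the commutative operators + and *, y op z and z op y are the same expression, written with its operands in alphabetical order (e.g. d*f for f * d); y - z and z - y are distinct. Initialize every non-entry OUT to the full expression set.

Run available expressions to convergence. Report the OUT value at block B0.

Answer: {f*f}

Trace:
Per-block solution:
  B0:  IN={}  OUT={f*f}
  B1:  IN={f*f}  OUT={}
  B2:  IN={}  OUT={}
  B3:  IN={}  OUT={}

Merge at B0 (entry node, so the boundary value {} is joined with the incoming edge(s)): IN[B0] = {} ∩ OUT[B1] ∩ OUT[B2] = {}
Applying B0's transfer function to that IN value gives OUT[B0] (row B0 above).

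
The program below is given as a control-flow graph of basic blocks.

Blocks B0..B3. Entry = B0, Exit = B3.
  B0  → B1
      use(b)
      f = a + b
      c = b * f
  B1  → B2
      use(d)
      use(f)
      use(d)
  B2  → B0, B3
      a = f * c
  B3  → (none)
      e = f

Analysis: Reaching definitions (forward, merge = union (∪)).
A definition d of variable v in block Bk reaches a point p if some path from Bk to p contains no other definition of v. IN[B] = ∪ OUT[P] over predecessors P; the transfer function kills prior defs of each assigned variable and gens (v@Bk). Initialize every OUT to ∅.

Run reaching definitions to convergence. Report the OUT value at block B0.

Per-block solution:
  B0: | IN={a@B2, c@B0, f@B0} | OUT={a@B2, c@B0, f@B0}
  B1: | IN={a@B2, c@B0, f@B0} | OUT={a@B2, c@B0, f@B0}
  B2: | IN={a@B2, c@B0, f@B0} | OUT={a@B2, c@B0, f@B0}
  B3: | IN={a@B2, c@B0, f@B0} | OUT={a@B2, c@B0, e@B3, f@B0}

Merge at B0 (entry node, so the boundary value {} is joined with the incoming edge(s)): IN[B0] = {} ⊔ OUT[B2] = {a@B2, c@B0, f@B0}
Applying B0's transfer function to that IN value gives OUT[B0] (row B0 above).

Answer: {a@B2, c@B0, f@B0}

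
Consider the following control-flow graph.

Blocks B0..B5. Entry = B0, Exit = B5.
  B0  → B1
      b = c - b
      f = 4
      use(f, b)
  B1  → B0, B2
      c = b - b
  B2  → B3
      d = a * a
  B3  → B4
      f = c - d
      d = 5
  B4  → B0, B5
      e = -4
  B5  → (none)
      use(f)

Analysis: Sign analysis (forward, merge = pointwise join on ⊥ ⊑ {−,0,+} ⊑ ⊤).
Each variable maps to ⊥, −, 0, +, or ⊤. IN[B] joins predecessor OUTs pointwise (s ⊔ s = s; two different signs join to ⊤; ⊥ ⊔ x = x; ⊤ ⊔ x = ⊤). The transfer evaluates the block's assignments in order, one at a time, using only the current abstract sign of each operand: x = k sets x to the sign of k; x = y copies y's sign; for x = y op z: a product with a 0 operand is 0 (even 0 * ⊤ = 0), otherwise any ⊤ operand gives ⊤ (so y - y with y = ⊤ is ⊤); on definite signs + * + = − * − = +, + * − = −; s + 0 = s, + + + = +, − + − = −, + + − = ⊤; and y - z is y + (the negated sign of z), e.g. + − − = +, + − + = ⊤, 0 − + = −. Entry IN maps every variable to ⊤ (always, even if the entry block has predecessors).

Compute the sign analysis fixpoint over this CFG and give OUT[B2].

Converged values:
  B0:  IN=(all ⊤)  OUT={f:+; rest ⊤}
  B1:  IN={f:+; rest ⊤}  OUT={f:+; rest ⊤}
  B2:  IN={f:+; rest ⊤}  OUT={f:+; rest ⊤}
  B3:  IN={f:+; rest ⊤}  OUT={d:+; rest ⊤}
  B4:  IN={d:+; rest ⊤}  OUT={d:+, e:-; rest ⊤}
  B5:  IN={d:+, e:-; rest ⊤}  OUT={d:+, e:-; rest ⊤}

Merge at B2: IN[B2] = OUT[B1] = {a: ⊤, b: ⊤, c: ⊤, d: ⊤, e: ⊤, f: +}
Applying B2's transfer function to that IN value gives OUT[B2] (row B2 above).

Answer: {a: ⊤, b: ⊤, c: ⊤, d: ⊤, e: ⊤, f: +}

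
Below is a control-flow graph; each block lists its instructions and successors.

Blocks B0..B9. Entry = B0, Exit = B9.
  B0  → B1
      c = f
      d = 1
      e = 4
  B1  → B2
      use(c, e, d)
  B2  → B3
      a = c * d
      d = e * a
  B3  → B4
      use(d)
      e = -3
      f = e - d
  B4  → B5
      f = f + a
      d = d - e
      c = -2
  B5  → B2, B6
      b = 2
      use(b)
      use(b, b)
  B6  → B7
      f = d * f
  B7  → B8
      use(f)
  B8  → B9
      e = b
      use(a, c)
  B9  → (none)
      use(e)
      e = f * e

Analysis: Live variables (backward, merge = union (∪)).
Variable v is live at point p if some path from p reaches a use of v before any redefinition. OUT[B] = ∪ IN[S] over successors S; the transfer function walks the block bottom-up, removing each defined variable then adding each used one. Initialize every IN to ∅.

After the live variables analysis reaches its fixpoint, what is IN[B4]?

Answer: {a, d, e, f}

Trace:
Per-block solution:
  B0: | IN={f} | OUT={c, d, e}
  B1: | IN={c, d, e} | OUT={c, d, e}
  B2: | IN={c, d, e} | OUT={a, d}
  B3: | IN={a, d} | OUT={a, d, e, f}
  B4: | IN={a, d, e, f} | OUT={a, c, d, e, f}
  B5: | IN={a, c, d, e, f} | OUT={a, b, c, d, e, f}
  B6: | IN={a, b, c, d, f} | OUT={a, b, c, f}
  B7: | IN={a, b, c, f} | OUT={a, b, c, f}
  B8: | IN={a, b, c, f} | OUT={e, f}
  B9: | IN={e, f} | OUT={}

Merge at B4: OUT[B4] = IN[B5] = {a, c, d, e, f}
Applying B4's transfer function to that OUT value gives IN[B4] (row B4 above).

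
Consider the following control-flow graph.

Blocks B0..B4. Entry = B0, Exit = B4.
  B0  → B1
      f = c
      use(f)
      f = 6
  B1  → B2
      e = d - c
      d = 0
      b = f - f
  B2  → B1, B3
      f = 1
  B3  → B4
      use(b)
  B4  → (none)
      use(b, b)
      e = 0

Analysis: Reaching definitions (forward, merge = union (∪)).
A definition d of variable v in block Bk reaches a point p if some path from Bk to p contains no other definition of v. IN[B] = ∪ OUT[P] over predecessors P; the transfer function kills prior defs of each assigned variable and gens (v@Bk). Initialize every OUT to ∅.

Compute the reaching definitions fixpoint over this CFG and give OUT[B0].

Fixpoint table:
  B0:  IN={}  OUT={f@B0}
  B1:  IN={b@B1, d@B1, e@B1, f@B0, f@B2}  OUT={b@B1, d@B1, e@B1, f@B0, f@B2}
  B2:  IN={b@B1, d@B1, e@B1, f@B0, f@B2}  OUT={b@B1, d@B1, e@B1, f@B2}
  B3:  IN={b@B1, d@B1, e@B1, f@B2}  OUT={b@B1, d@B1, e@B1, f@B2}
  B4:  IN={b@B1, d@B1, e@B1, f@B2}  OUT={b@B1, d@B1, e@B4, f@B2}

B0 is the boundary node: IN[B0] = {}
Applying B0's transfer function to that IN value gives OUT[B0] (row B0 above).

Answer: {f@B0}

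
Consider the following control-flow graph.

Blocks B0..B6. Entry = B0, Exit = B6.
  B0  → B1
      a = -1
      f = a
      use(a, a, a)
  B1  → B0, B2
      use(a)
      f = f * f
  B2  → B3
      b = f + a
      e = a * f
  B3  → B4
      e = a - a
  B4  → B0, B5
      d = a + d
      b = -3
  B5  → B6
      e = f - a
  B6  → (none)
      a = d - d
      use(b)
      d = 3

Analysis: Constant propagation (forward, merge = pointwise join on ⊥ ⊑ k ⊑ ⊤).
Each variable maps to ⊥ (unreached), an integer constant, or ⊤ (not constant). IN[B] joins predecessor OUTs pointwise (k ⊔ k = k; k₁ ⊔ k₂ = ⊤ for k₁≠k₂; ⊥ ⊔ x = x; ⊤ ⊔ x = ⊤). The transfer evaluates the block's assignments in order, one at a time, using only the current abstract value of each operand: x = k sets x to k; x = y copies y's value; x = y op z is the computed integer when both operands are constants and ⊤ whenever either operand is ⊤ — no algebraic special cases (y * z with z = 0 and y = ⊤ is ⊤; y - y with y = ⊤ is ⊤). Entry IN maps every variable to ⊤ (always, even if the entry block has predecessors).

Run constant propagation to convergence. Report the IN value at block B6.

Converged values:
  B0:   IN=(all ⊤)   OUT={a:-1, f:-1; rest ⊤}
  B1:   IN={a:-1, f:-1; rest ⊤}   OUT={a:-1, f:1; rest ⊤}
  B2:   IN={a:-1, f:1; rest ⊤}   OUT={a:-1, b:0, e:-1, f:1; rest ⊤}
  B3:   IN={a:-1, b:0, e:-1, f:1; rest ⊤}   OUT={a:-1, b:0, e:0, f:1; rest ⊤}
  B4:   IN={a:-1, b:0, e:0, f:1; rest ⊤}   OUT={a:-1, b:-3, e:0, f:1; rest ⊤}
  B5:   IN={a:-1, b:-3, e:0, f:1; rest ⊤}   OUT={a:-1, b:-3, e:2, f:1; rest ⊤}
  B6:   IN={a:-1, b:-3, e:2, f:1; rest ⊤}   OUT={b:-3, d:3, e:2, f:1; rest ⊤}

Merge at B6: IN[B6] = OUT[B5] = {a: -1, b: -3, c: ⊤, d: ⊤, e: 2, f: 1}

Answer: {a: -1, b: -3, c: ⊤, d: ⊤, e: 2, f: 1}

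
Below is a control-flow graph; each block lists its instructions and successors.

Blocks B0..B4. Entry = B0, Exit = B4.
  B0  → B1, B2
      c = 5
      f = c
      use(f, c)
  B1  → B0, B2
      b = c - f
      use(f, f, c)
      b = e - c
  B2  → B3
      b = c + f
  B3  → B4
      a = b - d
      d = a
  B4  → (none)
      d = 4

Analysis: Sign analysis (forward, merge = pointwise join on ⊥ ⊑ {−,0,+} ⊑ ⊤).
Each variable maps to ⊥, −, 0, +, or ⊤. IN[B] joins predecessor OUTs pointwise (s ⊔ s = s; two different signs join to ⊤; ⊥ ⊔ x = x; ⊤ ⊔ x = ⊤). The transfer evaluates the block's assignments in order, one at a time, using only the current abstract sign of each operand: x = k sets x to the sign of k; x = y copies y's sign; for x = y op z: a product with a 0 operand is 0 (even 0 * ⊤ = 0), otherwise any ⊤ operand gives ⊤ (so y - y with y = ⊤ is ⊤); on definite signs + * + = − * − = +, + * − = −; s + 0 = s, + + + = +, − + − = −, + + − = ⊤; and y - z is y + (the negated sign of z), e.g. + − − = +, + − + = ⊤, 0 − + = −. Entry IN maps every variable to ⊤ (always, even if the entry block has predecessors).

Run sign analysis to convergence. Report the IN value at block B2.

Answer: {a: ⊤, b: ⊤, c: +, d: ⊤, e: ⊤, f: +}

Working:
Converged values:
  B0: | IN=(all ⊤) | OUT={c:+, f:+; rest ⊤}
  B1: | IN={c:+, f:+; rest ⊤} | OUT={c:+, f:+; rest ⊤}
  B2: | IN={c:+, f:+; rest ⊤} | OUT={b:+, c:+, f:+; rest ⊤}
  B3: | IN={b:+, c:+, f:+; rest ⊤} | OUT={b:+, c:+, f:+; rest ⊤}
  B4: | IN={b:+, c:+, f:+; rest ⊤} | OUT={b:+, c:+, d:+, f:+; rest ⊤}

Merge at B2: IN[B2] = OUT[B0] ⊔ OUT[B1] = {a: ⊤, b: ⊤, c: +, d: ⊤, e: ⊤, f: +}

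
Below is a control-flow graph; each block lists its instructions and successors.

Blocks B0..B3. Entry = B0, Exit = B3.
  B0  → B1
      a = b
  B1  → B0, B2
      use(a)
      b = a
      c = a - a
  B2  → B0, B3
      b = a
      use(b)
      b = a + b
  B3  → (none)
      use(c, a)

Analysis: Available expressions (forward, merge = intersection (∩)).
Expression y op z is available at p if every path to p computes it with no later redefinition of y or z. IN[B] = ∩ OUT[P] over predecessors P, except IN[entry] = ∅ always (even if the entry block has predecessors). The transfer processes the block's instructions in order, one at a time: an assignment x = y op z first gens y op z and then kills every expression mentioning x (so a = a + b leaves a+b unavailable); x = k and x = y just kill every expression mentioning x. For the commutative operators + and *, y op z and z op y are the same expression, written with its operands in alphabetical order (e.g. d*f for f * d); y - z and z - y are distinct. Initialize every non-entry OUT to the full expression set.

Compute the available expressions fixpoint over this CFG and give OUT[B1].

Per-block solution:
  B0:   IN={}   OUT={}
  B1:   IN={}   OUT={a-a}
  B2:   IN={a-a}   OUT={a-a}
  B3:   IN={a-a}   OUT={a-a}

Merge at B1: IN[B1] = OUT[B0] = {}
Applying B1's transfer function to that IN value gives OUT[B1] (row B1 above).

Answer: {a-a}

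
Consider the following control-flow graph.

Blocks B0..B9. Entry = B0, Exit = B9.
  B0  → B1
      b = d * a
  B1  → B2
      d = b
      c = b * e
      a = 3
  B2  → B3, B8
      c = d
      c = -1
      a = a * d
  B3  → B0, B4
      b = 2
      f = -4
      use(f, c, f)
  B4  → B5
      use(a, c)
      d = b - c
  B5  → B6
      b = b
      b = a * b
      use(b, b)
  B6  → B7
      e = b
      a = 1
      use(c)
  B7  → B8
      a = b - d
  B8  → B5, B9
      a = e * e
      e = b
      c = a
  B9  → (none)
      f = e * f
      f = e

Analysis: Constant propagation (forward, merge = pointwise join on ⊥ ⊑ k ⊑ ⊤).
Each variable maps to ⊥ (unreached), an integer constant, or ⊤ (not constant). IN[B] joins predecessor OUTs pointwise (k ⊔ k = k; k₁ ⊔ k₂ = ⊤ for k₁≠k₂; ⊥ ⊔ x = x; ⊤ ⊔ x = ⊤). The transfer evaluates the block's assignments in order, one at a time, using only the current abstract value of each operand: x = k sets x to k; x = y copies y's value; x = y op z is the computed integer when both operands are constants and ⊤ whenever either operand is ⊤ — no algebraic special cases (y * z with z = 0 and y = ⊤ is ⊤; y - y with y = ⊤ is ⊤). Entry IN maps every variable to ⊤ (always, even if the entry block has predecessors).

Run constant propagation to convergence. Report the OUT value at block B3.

Answer: {a: ⊤, b: 2, c: -1, d: ⊤, e: ⊤, f: -4}

Derivation:
Converged values:
  B0:  IN=(all ⊤)  OUT=(all ⊤)
  B1:  IN=(all ⊤)  OUT={a:3; rest ⊤}
  B2:  IN={a:3; rest ⊤}  OUT={c:-1; rest ⊤}
  B3:  IN={c:-1; rest ⊤}  OUT={b:2, c:-1, f:-4; rest ⊤}
  B4:  IN={b:2, c:-1, f:-4; rest ⊤}  OUT={b:2, c:-1, d:3, f:-4; rest ⊤}
  B5:  IN=(all ⊤)  OUT=(all ⊤)
  B6:  IN=(all ⊤)  OUT={a:1; rest ⊤}
  B7:  IN={a:1; rest ⊤}  OUT=(all ⊤)
  B8:  IN=(all ⊤)  OUT=(all ⊤)
  B9:  IN=(all ⊤)  OUT=(all ⊤)

Merge at B3: IN[B3] = OUT[B2] = {a: ⊤, b: ⊤, c: -1, d: ⊤, e: ⊤, f: ⊤}
Applying B3's transfer function to that IN value gives OUT[B3] (row B3 above).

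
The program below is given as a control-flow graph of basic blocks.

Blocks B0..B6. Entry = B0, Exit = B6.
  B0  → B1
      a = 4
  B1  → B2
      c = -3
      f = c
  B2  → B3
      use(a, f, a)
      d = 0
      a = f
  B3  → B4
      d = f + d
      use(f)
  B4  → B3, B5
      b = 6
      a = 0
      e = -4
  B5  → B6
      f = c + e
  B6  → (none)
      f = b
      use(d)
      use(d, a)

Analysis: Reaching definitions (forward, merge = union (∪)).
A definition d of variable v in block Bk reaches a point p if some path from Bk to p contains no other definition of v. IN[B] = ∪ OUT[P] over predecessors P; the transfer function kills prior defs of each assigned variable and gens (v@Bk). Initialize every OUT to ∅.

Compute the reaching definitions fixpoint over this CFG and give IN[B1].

Per-block solution:
  B0:  IN={}  OUT={a@B0}
  B1:  IN={a@B0}  OUT={a@B0, c@B1, f@B1}
  B2:  IN={a@B0, c@B1, f@B1}  OUT={a@B2, c@B1, d@B2, f@B1}
  B3:  IN={a@B2, a@B4, b@B4, c@B1, d@B2, d@B3, e@B4, f@B1}  OUT={a@B2, a@B4, b@B4, c@B1, d@B3, e@B4, f@B1}
  B4:  IN={a@B2, a@B4, b@B4, c@B1, d@B3, e@B4, f@B1}  OUT={a@B4, b@B4, c@B1, d@B3, e@B4, f@B1}
  B5:  IN={a@B4, b@B4, c@B1, d@B3, e@B4, f@B1}  OUT={a@B4, b@B4, c@B1, d@B3, e@B4, f@B5}
  B6:  IN={a@B4, b@B4, c@B1, d@B3, e@B4, f@B5}  OUT={a@B4, b@B4, c@B1, d@B3, e@B4, f@B6}

Merge at B1: IN[B1] = OUT[B0] = {a@B0}

Answer: {a@B0}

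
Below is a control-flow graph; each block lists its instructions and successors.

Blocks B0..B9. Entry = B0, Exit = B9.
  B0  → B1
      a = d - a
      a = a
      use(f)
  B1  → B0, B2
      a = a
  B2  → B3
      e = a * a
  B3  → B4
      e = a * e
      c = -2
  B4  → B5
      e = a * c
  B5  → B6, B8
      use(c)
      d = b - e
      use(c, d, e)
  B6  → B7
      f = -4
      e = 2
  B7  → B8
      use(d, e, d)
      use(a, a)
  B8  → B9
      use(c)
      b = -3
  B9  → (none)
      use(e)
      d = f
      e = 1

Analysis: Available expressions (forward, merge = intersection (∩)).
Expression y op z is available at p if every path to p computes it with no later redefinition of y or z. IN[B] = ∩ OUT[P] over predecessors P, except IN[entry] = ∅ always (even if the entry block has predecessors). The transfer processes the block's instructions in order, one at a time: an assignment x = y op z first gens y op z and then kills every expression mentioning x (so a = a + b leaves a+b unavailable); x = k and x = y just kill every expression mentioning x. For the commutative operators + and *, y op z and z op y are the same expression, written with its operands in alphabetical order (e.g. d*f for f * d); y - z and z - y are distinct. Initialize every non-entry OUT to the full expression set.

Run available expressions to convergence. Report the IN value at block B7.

Converged values:
  B0:  IN={}  OUT={}
  B1:  IN={}  OUT={}
  B2:  IN={}  OUT={a*a}
  B3:  IN={a*a}  OUT={a*a}
  B4:  IN={a*a}  OUT={a*a, a*c}
  B5:  IN={a*a, a*c}  OUT={a*a, a*c, b-e}
  B6:  IN={a*a, a*c, b-e}  OUT={a*a, a*c}
  B7:  IN={a*a, a*c}  OUT={a*a, a*c}
  B8:  IN={a*a, a*c}  OUT={a*a, a*c}
  B9:  IN={a*a, a*c}  OUT={a*a, a*c}

Merge at B7: IN[B7] = OUT[B6] = {a*a, a*c}

Answer: {a*a, a*c}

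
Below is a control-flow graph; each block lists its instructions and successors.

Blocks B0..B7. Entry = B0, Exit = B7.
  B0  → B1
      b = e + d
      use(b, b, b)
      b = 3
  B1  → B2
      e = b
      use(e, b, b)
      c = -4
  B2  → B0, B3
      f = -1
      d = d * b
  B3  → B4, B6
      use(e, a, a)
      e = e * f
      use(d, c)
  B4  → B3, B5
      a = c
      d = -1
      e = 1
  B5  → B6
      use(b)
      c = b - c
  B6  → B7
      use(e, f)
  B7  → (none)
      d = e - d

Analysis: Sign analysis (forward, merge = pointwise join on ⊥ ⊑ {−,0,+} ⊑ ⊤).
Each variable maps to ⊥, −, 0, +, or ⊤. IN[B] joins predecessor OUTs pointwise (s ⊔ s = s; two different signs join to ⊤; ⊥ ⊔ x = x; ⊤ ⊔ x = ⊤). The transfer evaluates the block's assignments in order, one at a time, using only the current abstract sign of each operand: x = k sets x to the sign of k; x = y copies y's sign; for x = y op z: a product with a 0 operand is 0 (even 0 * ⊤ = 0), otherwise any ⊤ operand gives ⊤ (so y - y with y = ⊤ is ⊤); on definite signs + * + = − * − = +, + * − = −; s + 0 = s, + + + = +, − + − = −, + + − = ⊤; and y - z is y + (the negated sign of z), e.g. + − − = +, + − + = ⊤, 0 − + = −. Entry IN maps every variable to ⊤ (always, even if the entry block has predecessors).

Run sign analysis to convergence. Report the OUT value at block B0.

Answer: {a: ⊤, b: +, c: ⊤, d: ⊤, e: ⊤, f: ⊤}

Trace:
Converged values:
  B0:  IN=(all ⊤)  OUT={b:+; rest ⊤}
  B1:  IN={b:+; rest ⊤}  OUT={b:+, c:-, e:+; rest ⊤}
  B2:  IN={b:+, c:-, e:+; rest ⊤}  OUT={b:+, c:-, e:+, f:-; rest ⊤}
  B3:  IN={b:+, c:-, e:+, f:-; rest ⊤}  OUT={b:+, c:-, e:-, f:-; rest ⊤}
  B4:  IN={b:+, c:-, e:-, f:-; rest ⊤}  OUT={a:-, b:+, c:-, d:-, e:+, f:-; rest ⊤}
  B5:  IN={a:-, b:+, c:-, d:-, e:+, f:-; rest ⊤}  OUT={a:-, b:+, c:+, d:-, e:+, f:-; rest ⊤}
  B6:  IN={b:+, f:-; rest ⊤}  OUT={b:+, f:-; rest ⊤}
  B7:  IN={b:+, f:-; rest ⊤}  OUT={b:+, f:-; rest ⊤}

Merge at B0 (entry node, so the boundary value (all ⊤) is joined with the incoming edge(s)): IN[B0] = (all ⊤) ⊔ OUT[B2] = {a: ⊤, b: ⊤, c: ⊤, d: ⊤, e: ⊤, f: ⊤}
Applying B0's transfer function to that IN value gives OUT[B0] (row B0 above).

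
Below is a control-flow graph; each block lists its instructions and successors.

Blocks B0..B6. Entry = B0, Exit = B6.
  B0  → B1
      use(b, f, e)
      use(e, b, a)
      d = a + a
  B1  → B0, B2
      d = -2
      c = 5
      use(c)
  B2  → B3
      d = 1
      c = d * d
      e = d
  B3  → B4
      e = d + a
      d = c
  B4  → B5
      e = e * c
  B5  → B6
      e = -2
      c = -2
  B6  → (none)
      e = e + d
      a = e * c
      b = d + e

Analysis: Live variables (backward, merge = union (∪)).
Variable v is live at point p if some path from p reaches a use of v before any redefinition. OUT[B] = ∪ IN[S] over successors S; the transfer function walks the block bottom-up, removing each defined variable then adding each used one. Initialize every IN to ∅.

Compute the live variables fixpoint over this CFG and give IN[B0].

Answer: {a, b, e, f}

Trace:
Per-block solution:
  B0: | IN={a, b, e, f} | OUT={a, b, e, f}
  B1: | IN={a, b, e, f} | OUT={a, b, e, f}
  B2: | IN={a} | OUT={a, c, d}
  B3: | IN={a, c, d} | OUT={c, d, e}
  B4: | IN={c, d, e} | OUT={d}
  B5: | IN={d} | OUT={c, d, e}
  B6: | IN={c, d, e} | OUT={}

Merge at B0: OUT[B0] = IN[B1] = {a, b, e, f}
Applying B0's transfer function to that OUT value gives IN[B0] (row B0 above).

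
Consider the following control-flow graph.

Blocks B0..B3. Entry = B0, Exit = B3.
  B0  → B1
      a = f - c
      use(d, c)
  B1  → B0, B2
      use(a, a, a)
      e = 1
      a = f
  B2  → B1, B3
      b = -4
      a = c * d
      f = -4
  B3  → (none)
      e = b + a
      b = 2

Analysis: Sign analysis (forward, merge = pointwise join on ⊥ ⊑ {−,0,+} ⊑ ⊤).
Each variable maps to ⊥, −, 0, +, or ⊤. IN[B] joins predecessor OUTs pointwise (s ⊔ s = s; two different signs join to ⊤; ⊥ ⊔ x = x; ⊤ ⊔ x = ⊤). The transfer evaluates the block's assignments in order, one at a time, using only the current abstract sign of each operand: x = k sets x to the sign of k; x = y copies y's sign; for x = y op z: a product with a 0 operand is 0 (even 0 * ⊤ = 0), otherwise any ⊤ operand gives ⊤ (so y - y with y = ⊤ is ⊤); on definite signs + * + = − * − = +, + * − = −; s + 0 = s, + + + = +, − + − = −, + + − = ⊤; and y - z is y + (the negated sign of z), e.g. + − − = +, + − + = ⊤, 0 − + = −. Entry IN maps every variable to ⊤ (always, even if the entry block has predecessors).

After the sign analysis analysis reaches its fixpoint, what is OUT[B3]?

Converged values:
  B0: | IN=(all ⊤) | OUT=(all ⊤)
  B1: | IN=(all ⊤) | OUT={e:+; rest ⊤}
  B2: | IN={e:+; rest ⊤} | OUT={b:-, e:+, f:-; rest ⊤}
  B3: | IN={b:-, e:+, f:-; rest ⊤} | OUT={b:+, f:-; rest ⊤}

Merge at B3: IN[B3] = OUT[B2] = {a: ⊤, b: -, c: ⊤, d: ⊤, e: +, f: -}
Applying B3's transfer function to that IN value gives OUT[B3] (row B3 above).

Answer: {a: ⊤, b: +, c: ⊤, d: ⊤, e: ⊤, f: -}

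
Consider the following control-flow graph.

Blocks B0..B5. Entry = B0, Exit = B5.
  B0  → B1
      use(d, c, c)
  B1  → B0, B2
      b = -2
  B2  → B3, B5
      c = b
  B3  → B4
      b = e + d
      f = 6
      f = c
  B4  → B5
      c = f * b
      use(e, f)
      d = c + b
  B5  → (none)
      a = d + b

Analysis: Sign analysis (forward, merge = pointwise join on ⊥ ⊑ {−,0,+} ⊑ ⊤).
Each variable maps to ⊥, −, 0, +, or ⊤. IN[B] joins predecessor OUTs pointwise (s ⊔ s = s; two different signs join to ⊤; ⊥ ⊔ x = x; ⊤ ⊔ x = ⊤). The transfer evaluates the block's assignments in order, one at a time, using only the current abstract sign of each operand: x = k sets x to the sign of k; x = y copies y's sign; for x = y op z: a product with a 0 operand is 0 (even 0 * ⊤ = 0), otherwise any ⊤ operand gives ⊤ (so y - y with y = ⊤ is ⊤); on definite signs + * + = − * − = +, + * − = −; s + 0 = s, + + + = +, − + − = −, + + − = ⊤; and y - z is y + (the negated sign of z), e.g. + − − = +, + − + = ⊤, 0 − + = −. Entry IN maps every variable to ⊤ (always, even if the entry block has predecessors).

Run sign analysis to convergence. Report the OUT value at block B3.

Per-block solution:
  B0:  IN=(all ⊤)  OUT=(all ⊤)
  B1:  IN=(all ⊤)  OUT={b:-; rest ⊤}
  B2:  IN={b:-; rest ⊤}  OUT={b:-, c:-; rest ⊤}
  B3:  IN={b:-, c:-; rest ⊤}  OUT={c:-, f:-; rest ⊤}
  B4:  IN={c:-, f:-; rest ⊤}  OUT={f:-; rest ⊤}
  B5:  IN=(all ⊤)  OUT=(all ⊤)

Merge at B3: IN[B3] = OUT[B2] = {a: ⊤, b: -, c: -, d: ⊤, e: ⊤, f: ⊤}
Applying B3's transfer function to that IN value gives OUT[B3] (row B3 above).

Answer: {a: ⊤, b: ⊤, c: -, d: ⊤, e: ⊤, f: -}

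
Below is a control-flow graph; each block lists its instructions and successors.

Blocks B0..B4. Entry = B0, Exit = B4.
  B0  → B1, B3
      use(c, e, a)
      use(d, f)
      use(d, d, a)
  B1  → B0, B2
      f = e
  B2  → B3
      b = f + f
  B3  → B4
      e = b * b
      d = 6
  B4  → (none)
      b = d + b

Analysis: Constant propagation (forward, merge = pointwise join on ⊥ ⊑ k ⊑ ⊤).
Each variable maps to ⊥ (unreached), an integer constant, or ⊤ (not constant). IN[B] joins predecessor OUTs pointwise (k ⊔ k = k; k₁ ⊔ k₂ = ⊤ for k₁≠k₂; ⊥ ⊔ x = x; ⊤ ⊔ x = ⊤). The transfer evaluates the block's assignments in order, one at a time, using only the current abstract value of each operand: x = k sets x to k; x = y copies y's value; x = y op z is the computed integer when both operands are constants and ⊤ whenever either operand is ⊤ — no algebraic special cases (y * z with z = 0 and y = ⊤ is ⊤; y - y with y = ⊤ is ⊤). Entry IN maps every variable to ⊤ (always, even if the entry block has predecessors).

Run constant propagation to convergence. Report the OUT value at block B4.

Fixpoint table:
  B0: | IN=(all ⊤) | OUT=(all ⊤)
  B1: | IN=(all ⊤) | OUT=(all ⊤)
  B2: | IN=(all ⊤) | OUT=(all ⊤)
  B3: | IN=(all ⊤) | OUT={d:6; rest ⊤}
  B4: | IN={d:6; rest ⊤} | OUT={d:6; rest ⊤}

Merge at B4: IN[B4] = OUT[B3] = {a: ⊤, b: ⊤, c: ⊤, d: 6, e: ⊤, f: ⊤}
Applying B4's transfer function to that IN value gives OUT[B4] (row B4 above).

Answer: {a: ⊤, b: ⊤, c: ⊤, d: 6, e: ⊤, f: ⊤}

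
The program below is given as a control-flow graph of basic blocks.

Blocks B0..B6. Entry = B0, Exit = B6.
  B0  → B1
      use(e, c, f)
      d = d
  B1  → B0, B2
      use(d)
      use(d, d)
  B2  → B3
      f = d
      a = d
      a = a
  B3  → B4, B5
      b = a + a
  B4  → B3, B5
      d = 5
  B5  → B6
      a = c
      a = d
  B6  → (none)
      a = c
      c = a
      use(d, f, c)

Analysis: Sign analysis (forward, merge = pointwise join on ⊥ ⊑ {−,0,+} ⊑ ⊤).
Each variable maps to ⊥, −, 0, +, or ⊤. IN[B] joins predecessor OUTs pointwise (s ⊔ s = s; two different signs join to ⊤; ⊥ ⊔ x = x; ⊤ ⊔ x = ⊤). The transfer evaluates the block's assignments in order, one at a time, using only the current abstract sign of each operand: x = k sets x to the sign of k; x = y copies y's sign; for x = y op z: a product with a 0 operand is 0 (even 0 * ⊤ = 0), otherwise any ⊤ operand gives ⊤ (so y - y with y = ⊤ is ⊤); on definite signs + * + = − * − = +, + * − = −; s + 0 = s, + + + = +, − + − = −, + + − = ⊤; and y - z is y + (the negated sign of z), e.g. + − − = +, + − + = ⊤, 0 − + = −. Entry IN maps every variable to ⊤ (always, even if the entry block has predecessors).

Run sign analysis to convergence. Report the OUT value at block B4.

Answer: {a: ⊤, b: ⊤, c: ⊤, d: +, e: ⊤, f: ⊤}

Working:
Per-block solution:
  B0:  IN=(all ⊤)  OUT=(all ⊤)
  B1:  IN=(all ⊤)  OUT=(all ⊤)
  B2:  IN=(all ⊤)  OUT=(all ⊤)
  B3:  IN=(all ⊤)  OUT=(all ⊤)
  B4:  IN=(all ⊤)  OUT={d:+; rest ⊤}
  B5:  IN=(all ⊤)  OUT=(all ⊤)
  B6:  IN=(all ⊤)  OUT=(all ⊤)

Merge at B4: IN[B4] = OUT[B3] = {a: ⊤, b: ⊤, c: ⊤, d: ⊤, e: ⊤, f: ⊤}
Applying B4's transfer function to that IN value gives OUT[B4] (row B4 above).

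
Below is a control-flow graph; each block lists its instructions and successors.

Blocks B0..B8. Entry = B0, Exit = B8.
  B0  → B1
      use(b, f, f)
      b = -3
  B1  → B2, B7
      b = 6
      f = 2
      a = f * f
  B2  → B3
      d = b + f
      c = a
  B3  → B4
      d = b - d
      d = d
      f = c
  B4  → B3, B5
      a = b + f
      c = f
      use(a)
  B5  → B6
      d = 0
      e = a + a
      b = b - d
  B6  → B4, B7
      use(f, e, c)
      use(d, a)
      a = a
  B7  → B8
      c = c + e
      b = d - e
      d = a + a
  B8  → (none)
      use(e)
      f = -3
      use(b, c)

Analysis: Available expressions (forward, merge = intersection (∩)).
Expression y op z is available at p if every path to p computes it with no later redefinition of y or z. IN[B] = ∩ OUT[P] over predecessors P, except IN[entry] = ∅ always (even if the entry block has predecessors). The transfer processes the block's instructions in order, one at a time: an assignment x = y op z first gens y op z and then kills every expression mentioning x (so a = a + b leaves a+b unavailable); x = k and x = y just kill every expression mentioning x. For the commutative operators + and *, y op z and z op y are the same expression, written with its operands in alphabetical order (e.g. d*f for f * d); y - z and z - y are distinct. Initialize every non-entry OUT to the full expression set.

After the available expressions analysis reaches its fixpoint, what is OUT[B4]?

Answer: {b+f}

Trace:
Per-block solution:
  B0: | IN={} | OUT={}
  B1: | IN={} | OUT={f*f}
  B2: | IN={f*f} | OUT={b+f, f*f}
  B3: | IN={b+f} | OUT={}
  B4: | IN={} | OUT={b+f}
  B5: | IN={b+f} | OUT={a+a}
  B6: | IN={a+a} | OUT={}
  B7: | IN={} | OUT={a+a}
  B8: | IN={a+a} | OUT={a+a}

Merge at B4: IN[B4] = OUT[B3] ∩ OUT[B6] = {}
Applying B4's transfer function to that IN value gives OUT[B4] (row B4 above).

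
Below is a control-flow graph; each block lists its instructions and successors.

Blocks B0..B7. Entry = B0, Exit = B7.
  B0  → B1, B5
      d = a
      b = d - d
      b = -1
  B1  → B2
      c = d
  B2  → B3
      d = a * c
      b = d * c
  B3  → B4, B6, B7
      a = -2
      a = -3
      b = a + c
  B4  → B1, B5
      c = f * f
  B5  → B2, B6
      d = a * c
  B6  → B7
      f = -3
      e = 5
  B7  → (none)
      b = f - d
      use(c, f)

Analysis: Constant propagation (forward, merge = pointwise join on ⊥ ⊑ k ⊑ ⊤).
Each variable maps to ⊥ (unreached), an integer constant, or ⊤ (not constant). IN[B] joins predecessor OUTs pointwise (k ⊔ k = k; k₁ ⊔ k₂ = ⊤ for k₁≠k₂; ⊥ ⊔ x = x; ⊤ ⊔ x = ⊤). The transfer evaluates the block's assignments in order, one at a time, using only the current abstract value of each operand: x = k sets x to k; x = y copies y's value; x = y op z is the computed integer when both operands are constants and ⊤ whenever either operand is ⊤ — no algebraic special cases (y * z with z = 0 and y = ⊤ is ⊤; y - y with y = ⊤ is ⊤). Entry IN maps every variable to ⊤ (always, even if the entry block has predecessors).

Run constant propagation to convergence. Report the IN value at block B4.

Answer: {a: -3, b: ⊤, c: ⊤, d: ⊤, e: ⊤, f: ⊤}

Trace:
Converged values:
  B0:   IN=(all ⊤)   OUT={b:-1; rest ⊤}
  B1:   IN=(all ⊤)   OUT=(all ⊤)
  B2:   IN=(all ⊤)   OUT=(all ⊤)
  B3:   IN=(all ⊤)   OUT={a:-3; rest ⊤}
  B4:   IN={a:-3; rest ⊤}   OUT={a:-3; rest ⊤}
  B5:   IN=(all ⊤)   OUT=(all ⊤)
  B6:   IN=(all ⊤)   OUT={e:5, f:-3; rest ⊤}
  B7:   IN=(all ⊤)   OUT=(all ⊤)

Merge at B4: IN[B4] = OUT[B3] = {a: -3, b: ⊤, c: ⊤, d: ⊤, e: ⊤, f: ⊤}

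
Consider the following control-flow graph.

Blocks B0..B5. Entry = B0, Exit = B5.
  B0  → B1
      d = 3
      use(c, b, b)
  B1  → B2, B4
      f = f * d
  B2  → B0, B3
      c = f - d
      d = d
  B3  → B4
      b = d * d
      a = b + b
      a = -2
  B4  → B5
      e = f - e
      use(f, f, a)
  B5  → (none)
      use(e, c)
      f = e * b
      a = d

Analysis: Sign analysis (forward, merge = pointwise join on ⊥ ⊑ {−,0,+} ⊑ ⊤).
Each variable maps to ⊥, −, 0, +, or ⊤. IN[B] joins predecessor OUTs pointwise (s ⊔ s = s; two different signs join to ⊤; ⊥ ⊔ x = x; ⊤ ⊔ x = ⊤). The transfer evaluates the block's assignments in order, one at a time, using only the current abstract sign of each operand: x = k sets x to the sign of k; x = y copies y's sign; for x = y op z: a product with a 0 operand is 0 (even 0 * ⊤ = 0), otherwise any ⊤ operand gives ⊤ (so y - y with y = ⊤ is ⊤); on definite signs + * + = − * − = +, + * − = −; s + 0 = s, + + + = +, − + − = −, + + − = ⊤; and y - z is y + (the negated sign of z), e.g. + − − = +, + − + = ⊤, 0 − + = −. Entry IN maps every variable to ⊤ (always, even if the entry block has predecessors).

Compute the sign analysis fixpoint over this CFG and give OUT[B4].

Converged values:
  B0:  IN=(all ⊤)  OUT={d:+; rest ⊤}
  B1:  IN={d:+; rest ⊤}  OUT={d:+; rest ⊤}
  B2:  IN={d:+; rest ⊤}  OUT={d:+; rest ⊤}
  B3:  IN={d:+; rest ⊤}  OUT={a:-, b:+, d:+; rest ⊤}
  B4:  IN={d:+; rest ⊤}  OUT={d:+; rest ⊤}
  B5:  IN={d:+; rest ⊤}  OUT={a:+, d:+; rest ⊤}

Merge at B4: IN[B4] = OUT[B1] ⊔ OUT[B3] = {a: ⊤, b: ⊤, c: ⊤, d: +, e: ⊤, f: ⊤}
Applying B4's transfer function to that IN value gives OUT[B4] (row B4 above).

Answer: {a: ⊤, b: ⊤, c: ⊤, d: +, e: ⊤, f: ⊤}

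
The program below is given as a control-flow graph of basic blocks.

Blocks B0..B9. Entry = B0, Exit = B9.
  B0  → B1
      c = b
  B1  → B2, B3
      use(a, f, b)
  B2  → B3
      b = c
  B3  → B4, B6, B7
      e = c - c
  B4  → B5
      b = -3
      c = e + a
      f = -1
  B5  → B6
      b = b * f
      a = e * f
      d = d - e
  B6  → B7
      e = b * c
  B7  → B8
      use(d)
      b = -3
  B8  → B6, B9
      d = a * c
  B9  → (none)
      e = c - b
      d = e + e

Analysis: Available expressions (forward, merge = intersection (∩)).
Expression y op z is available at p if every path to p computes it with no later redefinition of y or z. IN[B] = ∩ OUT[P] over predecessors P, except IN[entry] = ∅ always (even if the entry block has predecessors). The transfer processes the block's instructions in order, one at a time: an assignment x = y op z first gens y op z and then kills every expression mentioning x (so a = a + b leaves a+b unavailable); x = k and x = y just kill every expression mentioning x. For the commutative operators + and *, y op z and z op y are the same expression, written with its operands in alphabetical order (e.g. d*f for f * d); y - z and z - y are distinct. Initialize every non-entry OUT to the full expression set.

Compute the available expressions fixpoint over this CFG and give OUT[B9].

Answer: {a*c, c-b, e+e}

Working:
Converged values:
  B0:   IN={}   OUT={}
  B1:   IN={}   OUT={}
  B2:   IN={}   OUT={}
  B3:   IN={}   OUT={c-c}
  B4:   IN={c-c}   OUT={a+e}
  B5:   IN={a+e}   OUT={e*f}
  B6:   IN={}   OUT={b*c}
  B7:   IN={}   OUT={}
  B8:   IN={}   OUT={a*c}
  B9:   IN={a*c}   OUT={a*c, c-b, e+e}

Merge at B9: IN[B9] = OUT[B8] = {a*c}
Applying B9's transfer function to that IN value gives OUT[B9] (row B9 above).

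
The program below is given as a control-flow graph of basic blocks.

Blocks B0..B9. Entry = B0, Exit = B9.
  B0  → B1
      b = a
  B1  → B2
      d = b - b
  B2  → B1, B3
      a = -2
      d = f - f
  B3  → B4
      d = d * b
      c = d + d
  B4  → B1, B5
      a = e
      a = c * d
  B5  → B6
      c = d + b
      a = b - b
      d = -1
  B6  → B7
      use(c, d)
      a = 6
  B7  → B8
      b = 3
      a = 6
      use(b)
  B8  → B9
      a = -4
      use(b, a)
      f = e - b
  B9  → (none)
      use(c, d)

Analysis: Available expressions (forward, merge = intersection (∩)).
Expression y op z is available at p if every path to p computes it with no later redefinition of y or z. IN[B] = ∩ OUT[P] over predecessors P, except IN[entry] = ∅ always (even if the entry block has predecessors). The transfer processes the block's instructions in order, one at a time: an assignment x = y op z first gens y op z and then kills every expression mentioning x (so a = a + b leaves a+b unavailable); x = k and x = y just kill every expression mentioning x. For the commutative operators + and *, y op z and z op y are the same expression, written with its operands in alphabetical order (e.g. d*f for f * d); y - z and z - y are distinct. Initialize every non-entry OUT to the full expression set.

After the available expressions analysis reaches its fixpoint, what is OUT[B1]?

Answer: {b-b}

Trace:
Converged values:
  B0:  IN={}  OUT={}
  B1:  IN={}  OUT={b-b}
  B2:  IN={b-b}  OUT={b-b, f-f}
  B3:  IN={b-b, f-f}  OUT={b-b, d+d, f-f}
  B4:  IN={b-b, d+d, f-f}  OUT={b-b, c*d, d+d, f-f}
  B5:  IN={b-b, c*d, d+d, f-f}  OUT={b-b, f-f}
  B6:  IN={b-b, f-f}  OUT={b-b, f-f}
  B7:  IN={b-b, f-f}  OUT={f-f}
  B8:  IN={f-f}  OUT={e-b}
  B9:  IN={e-b}  OUT={e-b}

Merge at B1: IN[B1] = OUT[B0] ∩ OUT[B2] ∩ OUT[B4] = {}
Applying B1's transfer function to that IN value gives OUT[B1] (row B1 above).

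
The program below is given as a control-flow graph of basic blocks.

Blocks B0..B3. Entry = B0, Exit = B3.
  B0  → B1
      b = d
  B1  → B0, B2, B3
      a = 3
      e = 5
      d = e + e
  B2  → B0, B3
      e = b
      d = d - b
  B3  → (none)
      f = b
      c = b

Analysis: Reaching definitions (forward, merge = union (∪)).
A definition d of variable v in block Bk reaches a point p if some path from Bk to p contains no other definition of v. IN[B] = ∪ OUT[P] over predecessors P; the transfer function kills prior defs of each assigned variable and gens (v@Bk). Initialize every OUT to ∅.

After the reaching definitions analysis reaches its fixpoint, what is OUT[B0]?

Answer: {a@B1, b@B0, d@B1, d@B2, e@B1, e@B2}

Derivation:
Per-block solution:
  B0: | IN={a@B1, b@B0, d@B1, d@B2, e@B1, e@B2} | OUT={a@B1, b@B0, d@B1, d@B2, e@B1, e@B2}
  B1: | IN={a@B1, b@B0, d@B1, d@B2, e@B1, e@B2} | OUT={a@B1, b@B0, d@B1, e@B1}
  B2: | IN={a@B1, b@B0, d@B1, e@B1} | OUT={a@B1, b@B0, d@B2, e@B2}
  B3: | IN={a@B1, b@B0, d@B1, d@B2, e@B1, e@B2} | OUT={a@B1, b@B0, c@B3, d@B1, d@B2, e@B1, e@B2, f@B3}

Merge at B0 (entry node, so the boundary value {} is joined with the incoming edge(s)): IN[B0] = {} ⊔ OUT[B1] ⊔ OUT[B2] = {a@B1, b@B0, d@B1, d@B2, e@B1, e@B2}
Applying B0's transfer function to that IN value gives OUT[B0] (row B0 above).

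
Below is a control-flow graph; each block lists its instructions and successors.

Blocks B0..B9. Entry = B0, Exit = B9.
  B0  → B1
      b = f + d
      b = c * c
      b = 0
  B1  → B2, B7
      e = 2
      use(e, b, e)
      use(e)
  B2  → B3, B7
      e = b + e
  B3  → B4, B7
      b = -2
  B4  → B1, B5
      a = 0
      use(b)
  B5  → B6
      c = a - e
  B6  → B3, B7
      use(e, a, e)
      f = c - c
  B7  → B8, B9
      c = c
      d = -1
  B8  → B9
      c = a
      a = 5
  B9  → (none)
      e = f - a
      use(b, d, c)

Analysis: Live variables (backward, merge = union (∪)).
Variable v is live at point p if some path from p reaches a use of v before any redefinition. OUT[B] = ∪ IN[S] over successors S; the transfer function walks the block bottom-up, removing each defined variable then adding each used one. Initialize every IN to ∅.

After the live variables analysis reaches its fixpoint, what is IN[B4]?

Answer: {b, c, e, f}

Working:
Per-block solution:
  B0:  IN={a, c, d, f}  OUT={a, b, c, f}
  B1:  IN={a, b, c, f}  OUT={a, b, c, e, f}
  B2:  IN={a, b, c, e, f}  OUT={a, b, c, e, f}
  B3:  IN={a, c, e, f}  OUT={a, b, c, e, f}
  B4:  IN={b, c, e, f}  OUT={a, b, c, e, f}
  B5:  IN={a, b, e}  OUT={a, b, c, e}
  B6:  IN={a, b, c, e}  OUT={a, b, c, e, f}
  B7:  IN={a, b, c, f}  OUT={a, b, c, d, f}
  B8:  IN={a, b, d, f}  OUT={a, b, c, d, f}
  B9:  IN={a, b, c, d, f}  OUT={}

Merge at B4: OUT[B4] = IN[B1] ⊔ IN[B5] = {a, b, c, e, f}
Applying B4's transfer function to that OUT value gives IN[B4] (row B4 above).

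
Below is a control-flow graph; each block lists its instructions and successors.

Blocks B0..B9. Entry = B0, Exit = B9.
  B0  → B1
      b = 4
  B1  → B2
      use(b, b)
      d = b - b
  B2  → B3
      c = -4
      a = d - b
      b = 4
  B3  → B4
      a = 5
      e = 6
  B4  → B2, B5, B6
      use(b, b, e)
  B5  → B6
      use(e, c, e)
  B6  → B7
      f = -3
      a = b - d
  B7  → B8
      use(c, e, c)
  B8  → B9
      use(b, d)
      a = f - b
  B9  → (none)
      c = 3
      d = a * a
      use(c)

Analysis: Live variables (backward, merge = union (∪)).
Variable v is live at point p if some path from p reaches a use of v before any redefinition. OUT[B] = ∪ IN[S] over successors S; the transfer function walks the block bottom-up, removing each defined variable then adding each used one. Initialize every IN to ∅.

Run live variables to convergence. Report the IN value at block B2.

Per-block solution:
  B0:  IN={}  OUT={b}
  B1:  IN={b}  OUT={b, d}
  B2:  IN={b, d}  OUT={b, c, d}
  B3:  IN={b, c, d}  OUT={b, c, d, e}
  B4:  IN={b, c, d, e}  OUT={b, c, d, e}
  B5:  IN={b, c, d, e}  OUT={b, c, d, e}
  B6:  IN={b, c, d, e}  OUT={b, c, d, e, f}
  B7:  IN={b, c, d, e, f}  OUT={b, d, f}
  B8:  IN={b, d, f}  OUT={a}
  B9:  IN={a}  OUT={}

Merge at B2: OUT[B2] = IN[B3] = {b, c, d}
Applying B2's transfer function to that OUT value gives IN[B2] (row B2 above).

Answer: {b, d}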